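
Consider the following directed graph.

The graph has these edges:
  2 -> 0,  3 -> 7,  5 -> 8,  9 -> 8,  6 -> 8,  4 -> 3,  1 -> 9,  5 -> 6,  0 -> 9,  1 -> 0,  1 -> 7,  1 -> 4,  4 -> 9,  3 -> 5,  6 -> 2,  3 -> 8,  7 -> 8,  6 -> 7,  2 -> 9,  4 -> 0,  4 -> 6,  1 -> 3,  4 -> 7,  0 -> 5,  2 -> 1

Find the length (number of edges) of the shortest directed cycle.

4

For each vertex v, BFS finds the shortest path from v back to v.
The shortest such closed walk is 6 → 2 → 0 → 5 → 6, length 4.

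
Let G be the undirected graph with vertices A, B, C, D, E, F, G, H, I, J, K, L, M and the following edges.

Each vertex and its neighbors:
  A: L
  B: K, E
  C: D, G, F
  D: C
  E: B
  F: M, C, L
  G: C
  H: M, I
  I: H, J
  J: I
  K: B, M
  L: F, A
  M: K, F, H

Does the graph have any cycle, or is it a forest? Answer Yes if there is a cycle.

DFS, tracking each vertex's parent; an edge to a visited non-parent vertex closes a cycle.
Start from M:
visit M (parent –)
  visit K (parent M)
    visit B (parent K)
      B–K: parent, skip
      visit E (parent B)
        E–B: parent, skip
    K–M: parent, skip
  visit F (parent M)
    F–M: parent, skip
    visit C (parent F)
      visit D (parent C)
        D–C: parent, skip
      visit G (parent C)
        G–C: parent, skip
      C–F: parent, skip
    visit L (parent F)
      L–F: parent, skip
      visit A (parent L)
        A–L: parent, skip
  visit H (parent M)
    H–M: parent, skip
    visit I (parent H)
      I–H: parent, skip
      visit J (parent I)
        J–I: parent, skip
No non-parent visited neighbor found — the graph is a forest.

No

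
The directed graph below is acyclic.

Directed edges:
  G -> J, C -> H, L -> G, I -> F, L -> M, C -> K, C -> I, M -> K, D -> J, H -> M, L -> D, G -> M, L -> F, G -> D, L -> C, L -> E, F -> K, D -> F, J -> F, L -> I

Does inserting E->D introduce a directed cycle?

No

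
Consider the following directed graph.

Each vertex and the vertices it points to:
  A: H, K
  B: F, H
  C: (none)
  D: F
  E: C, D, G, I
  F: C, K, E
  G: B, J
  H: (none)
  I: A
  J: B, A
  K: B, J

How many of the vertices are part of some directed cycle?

9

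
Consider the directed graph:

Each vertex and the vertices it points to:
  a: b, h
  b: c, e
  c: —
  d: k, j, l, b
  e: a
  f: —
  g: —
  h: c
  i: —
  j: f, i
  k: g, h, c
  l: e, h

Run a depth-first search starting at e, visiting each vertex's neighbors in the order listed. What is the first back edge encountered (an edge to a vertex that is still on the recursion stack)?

b->e

DFS from e (visiting each vertex's neighbors in the order listed); mark gray on enter, black on exit:
e gray
  a gray
    b gray
      c gray
      c black
      b→e: e is gray → back edge
First back edge: b → e.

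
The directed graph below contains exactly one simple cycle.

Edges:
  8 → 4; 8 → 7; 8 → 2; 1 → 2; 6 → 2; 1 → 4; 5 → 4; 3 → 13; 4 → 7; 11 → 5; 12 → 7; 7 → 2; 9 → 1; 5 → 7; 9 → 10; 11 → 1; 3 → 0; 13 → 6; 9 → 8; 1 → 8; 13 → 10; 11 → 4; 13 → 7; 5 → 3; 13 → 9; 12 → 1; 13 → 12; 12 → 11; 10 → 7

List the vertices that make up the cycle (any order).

DFS with gray/black marking from 3:
3 gray
  13 gray
    10 gray
      7 gray
        2 gray
        2 black
      7 black
    10 black
    6 gray
      6→2: 2 black — skip
    6 black
    9 gray
      9→10: 10 black — skip
      1 gray
        1→2: 2 black — skip
        8 gray
          8→7: 7 black — skip
          4 gray
            4→7: 7 black — skip
          4 black
          8→2: 2 black — skip
        8 black
        1→4: 4 black — skip
      1 black
      9→8: 8 black — skip
    9 black
    13→7: 7 black — skip
    12 gray
      12→1: 1 black — skip
      12→7: 7 black — skip
      11 gray
        11→1: 1 black — skip
        11→4: 4 black — skip
        5 gray
          5→4: 4 black — skip
          5→7: 7 black — skip
          5→3: 3 is gray → back edge
Back edge closes the cycle 3 → 13 → 12 → 11 → 5 → 3; its vertices are {3, 5, 11, 12, 13}.

3, 5, 11, 12, 13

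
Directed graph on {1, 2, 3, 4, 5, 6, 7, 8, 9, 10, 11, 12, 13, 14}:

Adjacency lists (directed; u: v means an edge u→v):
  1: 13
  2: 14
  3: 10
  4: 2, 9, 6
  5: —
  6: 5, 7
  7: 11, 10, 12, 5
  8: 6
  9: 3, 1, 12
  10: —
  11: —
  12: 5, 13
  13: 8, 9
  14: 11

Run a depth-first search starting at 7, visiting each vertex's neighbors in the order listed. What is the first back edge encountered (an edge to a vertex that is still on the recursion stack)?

6→7

DFS from 7 (visiting each vertex's neighbors in the order listed); mark gray on enter, black on exit:
7 gray
  11 gray
  11 black
  10 gray
  10 black
  12 gray
    5 gray
    5 black
    13 gray
      8 gray
        6 gray
          6→5: 5 black — skip
          6→7: 7 is gray → back edge
First back edge: 6 → 7.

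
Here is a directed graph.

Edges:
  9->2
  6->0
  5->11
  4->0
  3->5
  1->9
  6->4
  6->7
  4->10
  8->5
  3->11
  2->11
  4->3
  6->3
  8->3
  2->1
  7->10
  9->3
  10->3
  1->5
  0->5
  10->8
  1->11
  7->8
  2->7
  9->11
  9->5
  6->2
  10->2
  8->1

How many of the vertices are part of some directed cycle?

6

A vertex is on a directed cycle iff it belongs to a strongly connected component of size ≥ 2 (or has a self-loop).
The vertices on cycles are {1, 2, 7, 8, 9, 10} — 6 in total.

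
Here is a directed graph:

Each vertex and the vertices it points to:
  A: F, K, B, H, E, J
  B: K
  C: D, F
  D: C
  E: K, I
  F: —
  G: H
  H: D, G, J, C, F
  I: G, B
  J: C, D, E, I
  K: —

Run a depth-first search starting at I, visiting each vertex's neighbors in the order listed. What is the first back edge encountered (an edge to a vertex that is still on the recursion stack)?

C->D

DFS from I (visiting each vertex's neighbors in the order listed); mark gray on enter, black on exit:
I gray
  G gray
    H gray
      D gray
        C gray
          C→D: D is gray → back edge
First back edge: C → D.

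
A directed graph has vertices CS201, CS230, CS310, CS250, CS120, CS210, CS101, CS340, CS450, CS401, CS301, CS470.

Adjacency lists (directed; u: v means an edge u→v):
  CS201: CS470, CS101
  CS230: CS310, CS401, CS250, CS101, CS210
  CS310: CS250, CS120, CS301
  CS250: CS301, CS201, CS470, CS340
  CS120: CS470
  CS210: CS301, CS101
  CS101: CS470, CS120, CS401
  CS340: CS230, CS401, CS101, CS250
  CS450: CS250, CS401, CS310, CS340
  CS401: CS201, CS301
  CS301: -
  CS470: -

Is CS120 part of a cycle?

No

CS120 lies on a cycle iff there is a path from CS120 back to itself.
Exploring from CS120, it never reaches itself; equivalently, its strongly connected component is a singleton.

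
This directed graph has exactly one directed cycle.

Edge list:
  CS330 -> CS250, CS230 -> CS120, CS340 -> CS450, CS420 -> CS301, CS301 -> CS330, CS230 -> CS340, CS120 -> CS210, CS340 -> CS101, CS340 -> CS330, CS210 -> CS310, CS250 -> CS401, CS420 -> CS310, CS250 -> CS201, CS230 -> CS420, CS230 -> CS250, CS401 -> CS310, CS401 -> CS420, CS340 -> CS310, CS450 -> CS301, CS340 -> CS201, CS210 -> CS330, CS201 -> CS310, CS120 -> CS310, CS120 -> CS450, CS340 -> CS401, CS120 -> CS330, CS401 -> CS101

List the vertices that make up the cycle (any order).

CS250, CS301, CS330, CS401, CS420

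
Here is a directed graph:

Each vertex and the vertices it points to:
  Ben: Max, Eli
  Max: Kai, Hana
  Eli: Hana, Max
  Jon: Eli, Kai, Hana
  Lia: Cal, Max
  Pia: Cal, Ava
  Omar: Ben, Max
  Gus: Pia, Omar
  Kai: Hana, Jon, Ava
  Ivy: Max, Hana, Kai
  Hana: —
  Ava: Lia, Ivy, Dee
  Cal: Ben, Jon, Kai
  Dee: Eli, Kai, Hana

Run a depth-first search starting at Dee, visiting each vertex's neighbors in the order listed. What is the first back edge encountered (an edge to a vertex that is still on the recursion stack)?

Jon→Eli

DFS from Dee (visiting each vertex's neighbors in the order listed); mark gray on enter, black on exit:
Dee gray
  Eli gray
    Hana gray
    Hana black
    Max gray
      Kai gray
        Kai→Hana: Hana black — skip
        Jon gray
          Jon→Eli: Eli is gray → back edge
First back edge: Jon → Eli.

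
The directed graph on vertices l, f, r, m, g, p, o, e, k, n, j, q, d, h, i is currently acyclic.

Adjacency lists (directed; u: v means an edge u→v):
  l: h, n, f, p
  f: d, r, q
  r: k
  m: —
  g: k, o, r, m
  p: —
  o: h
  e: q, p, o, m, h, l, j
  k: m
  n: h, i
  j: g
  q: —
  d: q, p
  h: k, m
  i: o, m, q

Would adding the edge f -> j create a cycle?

No

Adding f→j creates a cycle iff j can already reach f.
Explore from j: no path reaches f. The graph stays acyclic.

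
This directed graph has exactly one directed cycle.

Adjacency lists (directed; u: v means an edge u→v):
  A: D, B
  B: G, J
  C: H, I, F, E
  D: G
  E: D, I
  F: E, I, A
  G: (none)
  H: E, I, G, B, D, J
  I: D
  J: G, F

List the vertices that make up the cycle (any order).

DFS with gray/black marking from F:
F gray
  E gray
    D gray
      G gray
      G black
    D black
    I gray
      I→D: D black — skip
    I black
  E black
  F→I: I black — skip
  A gray
    A→D: D black — skip
    B gray
      B→G: G black — skip
      J gray
        J→G: G black — skip
        J→F: F is gray → back edge
Back edge closes the cycle F → A → B → J → F; its vertices are {A, B, F, J}.

A, B, F, J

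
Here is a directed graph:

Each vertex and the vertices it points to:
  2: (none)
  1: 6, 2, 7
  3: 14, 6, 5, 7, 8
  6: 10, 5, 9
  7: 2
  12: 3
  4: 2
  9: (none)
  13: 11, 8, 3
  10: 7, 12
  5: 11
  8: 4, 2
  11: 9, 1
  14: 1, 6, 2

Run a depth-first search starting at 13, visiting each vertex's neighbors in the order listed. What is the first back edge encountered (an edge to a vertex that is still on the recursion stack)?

DFS from 13 (visiting each vertex's neighbors in the order listed); mark gray on enter, black on exit:
13 gray
  11 gray
    9 gray
    9 black
    1 gray
      6 gray
        10 gray
          7 gray
            2 gray
            2 black
          7 black
          12 gray
            3 gray
              14 gray
                14→1: 1 is gray → back edge
First back edge: 14 → 1.

14→1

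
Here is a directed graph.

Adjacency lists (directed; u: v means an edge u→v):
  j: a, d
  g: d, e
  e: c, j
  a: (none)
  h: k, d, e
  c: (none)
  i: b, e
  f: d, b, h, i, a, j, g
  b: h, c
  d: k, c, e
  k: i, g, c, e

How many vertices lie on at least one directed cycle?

A vertex is on a directed cycle iff it belongs to a strongly connected component of size ≥ 2 (or has a self-loop).
The vertices on cycles are {b, d, e, g, h, i, j, k} — 8 in total.

8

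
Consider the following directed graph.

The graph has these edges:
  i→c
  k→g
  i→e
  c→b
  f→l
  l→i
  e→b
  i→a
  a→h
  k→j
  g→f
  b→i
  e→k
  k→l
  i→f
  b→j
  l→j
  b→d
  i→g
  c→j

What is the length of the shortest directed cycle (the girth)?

3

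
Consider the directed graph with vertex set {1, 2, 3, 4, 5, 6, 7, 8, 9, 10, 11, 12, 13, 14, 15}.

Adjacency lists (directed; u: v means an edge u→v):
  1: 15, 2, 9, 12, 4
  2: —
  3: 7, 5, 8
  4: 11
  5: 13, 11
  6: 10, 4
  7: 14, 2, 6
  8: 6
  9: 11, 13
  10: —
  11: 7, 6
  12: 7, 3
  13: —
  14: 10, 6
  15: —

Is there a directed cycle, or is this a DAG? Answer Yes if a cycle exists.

Yes

DFS with white/gray/black marking, starting from 15:
15 gray
15 black
1 gray
  1→15: 15 black — skip
  2 gray
  2 black
  9 gray
    11 gray
      7 gray
        14 gray
          10 gray
          10 black
          6 gray
            6→10: 10 black — skip
            4 gray
              4→11: 11 is gray → back edge
Back edge found, so a cycle exists: 11 → 7 → 14 → 6 → 4 → 11.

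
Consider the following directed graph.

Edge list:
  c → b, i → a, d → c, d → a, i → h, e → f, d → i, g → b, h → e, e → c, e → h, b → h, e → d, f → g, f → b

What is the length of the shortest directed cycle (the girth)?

2

For each vertex v, BFS finds the shortest path from v back to v.
The shortest such closed walk is e → h → e, length 2.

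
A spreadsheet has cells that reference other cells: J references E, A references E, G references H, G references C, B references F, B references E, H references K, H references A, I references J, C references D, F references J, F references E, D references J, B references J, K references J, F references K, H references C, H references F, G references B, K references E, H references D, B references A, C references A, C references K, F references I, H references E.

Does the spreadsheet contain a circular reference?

No

DFS with white/gray/black marking, starting from F:
F gray
  J gray
    E gray
    E black
  J black
  I gray
    I→J: J black — skip
  I black
  F→E: E black — skip
  K gray
    K→E: E black — skip
    K→J: J black — skip
  K black
F black
H gray
  C gray
    C→K: K black — skip
    A gray
      A→E: E black — skip
    A black
    D gray
      D→J: J black — skip
    D black
  C black
  H→A: A black — skip
  H→E: E black — skip
  H→K: K black — skip
  H→F: F black — skip
  H→D: D black — skip
H black
G gray
  G→C: C black — skip
  B gray
    B→F: F black — skip
    B→J: J black — skip
    B→A: A black — skip
    B→E: E black — skip
  B black
  G→H: H black — skip
G black
Every edge goes to a white or black vertex — no back edge, so the graph is acyclic.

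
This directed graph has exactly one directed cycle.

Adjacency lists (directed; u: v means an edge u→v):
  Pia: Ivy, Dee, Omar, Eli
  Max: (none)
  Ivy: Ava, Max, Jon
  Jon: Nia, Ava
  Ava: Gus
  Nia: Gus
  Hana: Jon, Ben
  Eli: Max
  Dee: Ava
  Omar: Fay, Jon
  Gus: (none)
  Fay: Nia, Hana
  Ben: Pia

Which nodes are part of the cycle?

Ben, Fay, Pia, Hana, Omar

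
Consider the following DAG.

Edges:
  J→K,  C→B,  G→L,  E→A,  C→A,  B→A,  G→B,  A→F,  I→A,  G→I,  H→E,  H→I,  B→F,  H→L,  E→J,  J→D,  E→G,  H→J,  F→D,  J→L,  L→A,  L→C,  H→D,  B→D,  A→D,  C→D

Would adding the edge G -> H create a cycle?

Yes

Adding G→H creates a cycle iff H can already reach G.
Path from H: H → E → G.
So H → … → G → H is a cycle.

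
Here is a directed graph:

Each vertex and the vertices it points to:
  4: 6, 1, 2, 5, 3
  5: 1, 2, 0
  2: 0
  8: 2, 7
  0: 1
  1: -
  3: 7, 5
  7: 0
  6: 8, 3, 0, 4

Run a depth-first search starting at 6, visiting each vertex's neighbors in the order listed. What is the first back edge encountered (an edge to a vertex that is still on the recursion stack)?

4->6

DFS from 6 (visiting each vertex's neighbors in the order listed); mark gray on enter, black on exit:
6 gray
  8 gray
    2 gray
      0 gray
        1 gray
        1 black
      0 black
    2 black
    7 gray
      7→0: 0 black — skip
    7 black
  8 black
  3 gray
    3→7: 7 black — skip
    5 gray
      5→1: 1 black — skip
      5→2: 2 black — skip
      5→0: 0 black — skip
    5 black
  3 black
  6→0: 0 black — skip
  4 gray
    4→6: 6 is gray → back edge
First back edge: 4 → 6.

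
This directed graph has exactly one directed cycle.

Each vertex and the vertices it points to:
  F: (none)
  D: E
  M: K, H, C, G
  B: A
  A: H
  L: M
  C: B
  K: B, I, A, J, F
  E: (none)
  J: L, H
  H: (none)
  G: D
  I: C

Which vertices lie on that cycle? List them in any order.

DFS with gray/black marking from M:
M gray
  K gray
    B gray
      A gray
        H gray
        H black
      A black
    B black
    I gray
      C gray
        C→B: B black — skip
      C black
    I black
    K→A: A black — skip
    J gray
      L gray
        L→M: M is gray → back edge
Back edge closes the cycle M → K → J → L → M; its vertices are {J, K, L, M}.

J, K, L, M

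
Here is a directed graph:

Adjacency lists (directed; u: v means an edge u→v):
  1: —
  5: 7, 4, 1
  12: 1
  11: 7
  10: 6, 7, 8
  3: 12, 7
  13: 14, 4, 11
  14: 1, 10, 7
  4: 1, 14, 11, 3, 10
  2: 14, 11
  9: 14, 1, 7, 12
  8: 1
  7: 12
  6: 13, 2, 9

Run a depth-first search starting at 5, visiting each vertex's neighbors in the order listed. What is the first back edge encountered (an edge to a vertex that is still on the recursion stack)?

13->14

DFS from 5 (visiting each vertex's neighbors in the order listed); mark gray on enter, black on exit:
5 gray
  7 gray
    12 gray
      1 gray
      1 black
    12 black
  7 black
  4 gray
    4→1: 1 black — skip
    14 gray
      14→1: 1 black — skip
      10 gray
        6 gray
          13 gray
            13→14: 14 is gray → back edge
First back edge: 13 → 14.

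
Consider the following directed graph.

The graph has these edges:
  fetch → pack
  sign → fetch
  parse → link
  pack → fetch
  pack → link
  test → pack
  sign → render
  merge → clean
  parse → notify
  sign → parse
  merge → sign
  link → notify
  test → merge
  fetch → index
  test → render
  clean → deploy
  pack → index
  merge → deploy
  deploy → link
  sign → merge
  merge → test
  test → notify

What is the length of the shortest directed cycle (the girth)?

2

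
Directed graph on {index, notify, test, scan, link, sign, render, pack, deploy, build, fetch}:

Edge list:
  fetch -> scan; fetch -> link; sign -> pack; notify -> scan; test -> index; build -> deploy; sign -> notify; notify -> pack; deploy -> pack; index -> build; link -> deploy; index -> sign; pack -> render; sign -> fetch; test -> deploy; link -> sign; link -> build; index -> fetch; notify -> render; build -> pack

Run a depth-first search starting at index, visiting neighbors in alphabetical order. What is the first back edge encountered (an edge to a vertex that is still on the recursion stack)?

DFS from index (visiting neighbors in alphabetical order); mark gray on enter, black on exit:
index gray
  build gray
    deploy gray
      pack gray
        render gray
        render black
      pack black
    deploy black
    build→pack: pack black — skip
  build black
  fetch gray
    link gray
      link→build: build black — skip
      link→deploy: deploy black — skip
      sign gray
        sign→fetch: fetch is gray → back edge
First back edge: sign → fetch.

sign→fetch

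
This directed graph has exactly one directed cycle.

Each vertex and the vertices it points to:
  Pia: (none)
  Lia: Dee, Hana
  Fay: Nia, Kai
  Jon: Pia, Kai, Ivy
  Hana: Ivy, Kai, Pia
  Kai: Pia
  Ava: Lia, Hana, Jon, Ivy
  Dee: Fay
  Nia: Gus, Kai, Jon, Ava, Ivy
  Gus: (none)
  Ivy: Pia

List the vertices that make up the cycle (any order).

Ava, Dee, Fay, Lia, Nia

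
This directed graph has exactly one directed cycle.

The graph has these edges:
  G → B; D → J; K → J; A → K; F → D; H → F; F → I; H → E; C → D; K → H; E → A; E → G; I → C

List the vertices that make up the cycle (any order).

DFS with gray/black marking from H:
H gray
  F gray
    I gray
      C gray
        D gray
          J gray
          J black
        D black
      C black
    I black
    F→D: D black — skip
  F black
  E gray
    G gray
      B gray
      B black
    G black
    A gray
      K gray
        K→J: J black — skip
        K→H: H is gray → back edge
Back edge closes the cycle H → E → A → K → H; its vertices are {A, E, H, K}.

A, E, H, K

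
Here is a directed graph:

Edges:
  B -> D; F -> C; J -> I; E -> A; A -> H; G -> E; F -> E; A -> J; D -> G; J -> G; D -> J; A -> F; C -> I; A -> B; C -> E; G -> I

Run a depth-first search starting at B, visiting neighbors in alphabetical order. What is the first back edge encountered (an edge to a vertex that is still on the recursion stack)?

A→B

DFS from B (visiting neighbors in alphabetical order); mark gray on enter, black on exit:
B gray
  D gray
    G gray
      E gray
        A gray
          A→B: B is gray → back edge
First back edge: A → B.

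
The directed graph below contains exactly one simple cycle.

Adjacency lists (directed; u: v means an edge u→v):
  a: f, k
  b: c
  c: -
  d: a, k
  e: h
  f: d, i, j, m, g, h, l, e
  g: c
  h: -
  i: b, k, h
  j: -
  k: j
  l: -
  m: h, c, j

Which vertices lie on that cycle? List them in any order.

a, d, f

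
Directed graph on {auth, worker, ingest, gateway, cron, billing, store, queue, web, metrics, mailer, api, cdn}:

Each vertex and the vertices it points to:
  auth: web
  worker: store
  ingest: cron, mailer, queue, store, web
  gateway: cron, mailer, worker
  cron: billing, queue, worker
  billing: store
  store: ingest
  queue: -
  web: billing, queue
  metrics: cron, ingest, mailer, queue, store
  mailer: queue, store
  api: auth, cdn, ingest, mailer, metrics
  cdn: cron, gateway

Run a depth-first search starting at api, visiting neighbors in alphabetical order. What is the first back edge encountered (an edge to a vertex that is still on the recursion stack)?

cron->billing

DFS from api (visiting neighbors in alphabetical order); mark gray on enter, black on exit:
api gray
  auth gray
    web gray
      billing gray
        store gray
          ingest gray
            cron gray
              cron→billing: billing is gray → back edge
First back edge: cron → billing.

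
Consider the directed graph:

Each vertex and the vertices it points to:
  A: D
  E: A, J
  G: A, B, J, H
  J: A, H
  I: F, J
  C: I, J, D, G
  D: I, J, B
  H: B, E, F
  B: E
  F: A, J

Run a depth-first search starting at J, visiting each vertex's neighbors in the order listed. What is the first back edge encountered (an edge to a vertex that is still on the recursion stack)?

F→A

DFS from J (visiting each vertex's neighbors in the order listed); mark gray on enter, black on exit:
J gray
  A gray
    D gray
      I gray
        F gray
          F→A: A is gray → back edge
First back edge: F → A.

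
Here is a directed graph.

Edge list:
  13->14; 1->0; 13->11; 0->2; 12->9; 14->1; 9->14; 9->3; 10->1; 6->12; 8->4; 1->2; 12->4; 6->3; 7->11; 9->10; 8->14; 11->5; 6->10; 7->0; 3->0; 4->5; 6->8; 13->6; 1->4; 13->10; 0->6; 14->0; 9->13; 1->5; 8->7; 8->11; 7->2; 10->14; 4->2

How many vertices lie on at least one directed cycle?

A vertex is on a directed cycle iff it belongs to a strongly connected component of size ≥ 2 (or has a self-loop).
The vertices on cycles are {0, 1, 3, 6, 7, 8, 9, 10, 12, 13, 14} — 11 in total.

11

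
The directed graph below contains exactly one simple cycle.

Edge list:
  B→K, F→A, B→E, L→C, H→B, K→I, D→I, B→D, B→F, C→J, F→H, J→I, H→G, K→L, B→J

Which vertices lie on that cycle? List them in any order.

DFS with gray/black marking from B:
B gray
  K gray
    L gray
      C gray
        J gray
          I gray
          I black
        J black
      C black
    L black
    K→I: I black — skip
  K black
  D gray
    D→I: I black — skip
  D black
  B→J: J black — skip
  F gray
    A gray
    A black
    H gray
      G gray
      G black
      H→B: B is gray → back edge
Back edge closes the cycle B → F → H → B; its vertices are {B, F, H}.

B, F, H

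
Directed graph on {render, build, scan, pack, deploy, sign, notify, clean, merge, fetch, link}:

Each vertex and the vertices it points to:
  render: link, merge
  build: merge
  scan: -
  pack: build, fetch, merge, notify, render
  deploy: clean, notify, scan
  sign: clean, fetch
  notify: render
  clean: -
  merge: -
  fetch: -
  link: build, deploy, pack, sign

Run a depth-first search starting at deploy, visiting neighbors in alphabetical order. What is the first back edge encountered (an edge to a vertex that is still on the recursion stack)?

link→deploy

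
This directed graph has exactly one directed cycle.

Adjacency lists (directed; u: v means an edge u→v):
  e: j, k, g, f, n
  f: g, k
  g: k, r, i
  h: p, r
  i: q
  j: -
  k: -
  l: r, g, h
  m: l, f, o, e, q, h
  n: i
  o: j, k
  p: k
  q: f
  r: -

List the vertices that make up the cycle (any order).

f, g, i, q

DFS with gray/black marking from g:
g gray
  k gray
  k black
  r gray
  r black
  i gray
    q gray
      f gray
        f→g: g is gray → back edge
Back edge closes the cycle g → i → q → f → g; its vertices are {f, g, i, q}.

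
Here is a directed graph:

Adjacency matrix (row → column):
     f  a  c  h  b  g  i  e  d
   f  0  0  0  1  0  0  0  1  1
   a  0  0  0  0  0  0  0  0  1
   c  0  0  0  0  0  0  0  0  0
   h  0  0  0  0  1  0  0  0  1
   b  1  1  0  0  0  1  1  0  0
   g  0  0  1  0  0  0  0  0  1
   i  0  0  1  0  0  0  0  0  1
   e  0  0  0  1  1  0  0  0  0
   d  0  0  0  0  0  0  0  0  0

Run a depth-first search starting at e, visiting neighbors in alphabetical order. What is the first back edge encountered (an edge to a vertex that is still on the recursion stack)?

f->e

DFS from e (visiting neighbors in alphabetical order); mark gray on enter, black on exit:
e gray
  b gray
    a gray
      d gray
      d black
    a black
    f gray
      f→d: d black — skip
      f→e: e is gray → back edge
First back edge: f → e.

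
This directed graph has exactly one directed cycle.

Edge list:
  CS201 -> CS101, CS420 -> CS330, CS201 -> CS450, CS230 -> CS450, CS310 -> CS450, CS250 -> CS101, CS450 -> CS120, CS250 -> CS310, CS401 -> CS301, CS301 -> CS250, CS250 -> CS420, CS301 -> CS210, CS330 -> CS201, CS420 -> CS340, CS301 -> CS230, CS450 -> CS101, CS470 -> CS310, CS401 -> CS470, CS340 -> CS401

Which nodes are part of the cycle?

DFS with gray/black marking from CS401:
CS401 gray
  CS470 gray
    CS310 gray
      CS450 gray
        CS120 gray
        CS120 black
        CS101 gray
        CS101 black
      CS450 black
    CS310 black
  CS470 black
  CS301 gray
    CS210 gray
    CS210 black
    CS230 gray
      CS230→CS450: CS450 black — skip
    CS230 black
    CS250 gray
      CS420 gray
        CS340 gray
          CS340→CS401: CS401 is gray → back edge
Back edge closes the cycle CS401 → CS301 → CS250 → CS420 → CS340 → CS401; its vertices are {CS250, CS301, CS340, CS401, CS420}.

CS250, CS301, CS340, CS401, CS420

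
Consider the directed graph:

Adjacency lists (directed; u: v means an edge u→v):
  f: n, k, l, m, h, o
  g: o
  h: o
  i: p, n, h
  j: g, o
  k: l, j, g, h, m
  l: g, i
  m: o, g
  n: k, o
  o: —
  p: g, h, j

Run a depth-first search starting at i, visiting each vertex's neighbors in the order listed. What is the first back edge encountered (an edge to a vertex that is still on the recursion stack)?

l→i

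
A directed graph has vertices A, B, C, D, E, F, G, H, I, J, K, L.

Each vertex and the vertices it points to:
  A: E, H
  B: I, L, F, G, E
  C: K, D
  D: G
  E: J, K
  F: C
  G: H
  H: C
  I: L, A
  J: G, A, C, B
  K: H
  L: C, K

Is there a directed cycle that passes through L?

No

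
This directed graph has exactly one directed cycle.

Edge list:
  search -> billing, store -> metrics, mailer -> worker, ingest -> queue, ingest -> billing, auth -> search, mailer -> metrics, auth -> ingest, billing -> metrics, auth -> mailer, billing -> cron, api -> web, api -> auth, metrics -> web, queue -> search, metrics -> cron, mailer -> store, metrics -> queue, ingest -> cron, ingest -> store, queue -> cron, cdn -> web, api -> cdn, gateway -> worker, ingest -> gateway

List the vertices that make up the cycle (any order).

DFS with gray/black marking from search:
search gray
  billing gray
    metrics gray
      queue gray
        queue→search: search is gray → back edge
Back edge closes the cycle search → billing → metrics → queue → search; its vertices are {queue, search, billing, metrics}.

queue, search, billing, metrics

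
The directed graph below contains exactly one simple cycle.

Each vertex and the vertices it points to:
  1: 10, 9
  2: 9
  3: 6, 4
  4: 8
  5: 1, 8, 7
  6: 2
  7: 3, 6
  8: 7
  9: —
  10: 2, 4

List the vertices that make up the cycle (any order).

DFS with gray/black marking from 8:
8 gray
  7 gray
    3 gray
      6 gray
        2 gray
          9 gray
          9 black
        2 black
      6 black
      4 gray
        4→8: 8 is gray → back edge
Back edge closes the cycle 8 → 7 → 3 → 4 → 8; its vertices are {3, 4, 7, 8}.

3, 4, 7, 8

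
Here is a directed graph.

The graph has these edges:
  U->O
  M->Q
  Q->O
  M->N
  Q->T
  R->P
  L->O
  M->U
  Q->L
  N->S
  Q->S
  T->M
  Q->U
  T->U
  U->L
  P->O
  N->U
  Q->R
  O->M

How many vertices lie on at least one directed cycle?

9

A vertex is on a directed cycle iff it belongs to a strongly connected component of size ≥ 2 (or has a self-loop).
The vertices on cycles are {L, M, N, O, P, Q, R, T, U} — 9 in total.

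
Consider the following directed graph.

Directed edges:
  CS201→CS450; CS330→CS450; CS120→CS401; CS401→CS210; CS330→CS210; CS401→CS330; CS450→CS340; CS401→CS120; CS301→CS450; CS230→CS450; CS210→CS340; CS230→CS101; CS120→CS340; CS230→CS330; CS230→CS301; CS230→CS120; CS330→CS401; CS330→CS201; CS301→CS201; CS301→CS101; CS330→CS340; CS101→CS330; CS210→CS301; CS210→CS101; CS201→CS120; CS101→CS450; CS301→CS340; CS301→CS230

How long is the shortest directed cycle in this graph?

2

For each vertex v, BFS finds the shortest path from v back to v.
The shortest such closed walk is CS401 → CS120 → CS401, length 2.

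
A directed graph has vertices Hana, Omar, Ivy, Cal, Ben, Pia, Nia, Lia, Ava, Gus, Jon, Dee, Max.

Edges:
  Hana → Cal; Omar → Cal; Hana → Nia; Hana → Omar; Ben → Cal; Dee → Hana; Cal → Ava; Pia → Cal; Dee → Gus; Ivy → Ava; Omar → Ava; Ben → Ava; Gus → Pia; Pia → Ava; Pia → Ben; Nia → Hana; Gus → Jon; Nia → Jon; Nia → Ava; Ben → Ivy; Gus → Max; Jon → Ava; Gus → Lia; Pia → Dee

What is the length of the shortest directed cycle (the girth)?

2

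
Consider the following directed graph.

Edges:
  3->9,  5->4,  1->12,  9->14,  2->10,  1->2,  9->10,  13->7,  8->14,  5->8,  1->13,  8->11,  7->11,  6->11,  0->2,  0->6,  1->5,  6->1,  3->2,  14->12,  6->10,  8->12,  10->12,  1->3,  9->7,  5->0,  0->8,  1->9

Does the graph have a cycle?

Yes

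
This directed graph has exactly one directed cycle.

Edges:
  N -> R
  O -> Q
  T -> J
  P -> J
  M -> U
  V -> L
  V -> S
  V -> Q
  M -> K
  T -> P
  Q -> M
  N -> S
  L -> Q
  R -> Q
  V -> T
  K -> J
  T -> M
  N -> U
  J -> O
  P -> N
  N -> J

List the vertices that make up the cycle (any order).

DFS with gray/black marking from M:
M gray
  K gray
    J gray
      O gray
        Q gray
          Q→M: M is gray → back edge
Back edge closes the cycle M → K → J → O → Q → M; its vertices are {J, K, M, O, Q}.

J, K, M, O, Q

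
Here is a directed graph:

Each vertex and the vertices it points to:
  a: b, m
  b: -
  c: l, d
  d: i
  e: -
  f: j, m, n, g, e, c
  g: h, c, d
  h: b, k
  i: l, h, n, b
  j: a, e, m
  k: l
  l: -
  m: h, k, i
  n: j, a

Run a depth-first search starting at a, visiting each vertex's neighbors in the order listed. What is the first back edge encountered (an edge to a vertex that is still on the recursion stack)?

DFS from a (visiting each vertex's neighbors in the order listed); mark gray on enter, black on exit:
a gray
  b gray
  b black
  m gray
    h gray
      h→b: b black — skip
      k gray
        l gray
        l black
      k black
    h black
    m→k: k black — skip
    i gray
      i→l: l black — skip
      i→h: h black — skip
      n gray
        j gray
          j→a: a is gray → back edge
First back edge: j → a.

j->a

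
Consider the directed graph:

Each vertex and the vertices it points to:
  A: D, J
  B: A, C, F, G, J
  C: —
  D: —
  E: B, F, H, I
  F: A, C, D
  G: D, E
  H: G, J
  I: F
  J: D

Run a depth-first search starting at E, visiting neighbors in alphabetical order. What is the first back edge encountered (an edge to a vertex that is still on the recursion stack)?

DFS from E (visiting neighbors in alphabetical order); mark gray on enter, black on exit:
E gray
  B gray
    A gray
      D gray
      D black
      J gray
        J→D: D black — skip
      J black
    A black
    C gray
    C black
    F gray
      F→A: A black — skip
      F→C: C black — skip
      F→D: D black — skip
    F black
    G gray
      G→D: D black — skip
      G→E: E is gray → back edge
First back edge: G → E.

G->E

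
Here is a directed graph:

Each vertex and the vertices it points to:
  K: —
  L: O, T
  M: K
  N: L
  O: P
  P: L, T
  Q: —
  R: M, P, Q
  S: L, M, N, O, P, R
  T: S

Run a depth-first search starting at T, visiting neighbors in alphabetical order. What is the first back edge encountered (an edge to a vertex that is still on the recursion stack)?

P→L

DFS from T (visiting neighbors in alphabetical order); mark gray on enter, black on exit:
T gray
  S gray
    L gray
      O gray
        P gray
          P→L: L is gray → back edge
First back edge: P → L.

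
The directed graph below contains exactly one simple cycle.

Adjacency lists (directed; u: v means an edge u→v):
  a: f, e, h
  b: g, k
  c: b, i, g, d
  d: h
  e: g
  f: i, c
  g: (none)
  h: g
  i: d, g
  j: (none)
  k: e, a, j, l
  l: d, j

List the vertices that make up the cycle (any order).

a, b, c, f, k

DFS with gray/black marking from b:
b gray
  g gray
  g black
  k gray
    e gray
      e→g: g black — skip
    e black
    a gray
      f gray
        i gray
          d gray
            h gray
              h→g: g black — skip
            h black
          d black
          i→g: g black — skip
        i black
        c gray
          c→b: b is gray → back edge
Back edge closes the cycle b → k → a → f → c → b; its vertices are {a, b, c, f, k}.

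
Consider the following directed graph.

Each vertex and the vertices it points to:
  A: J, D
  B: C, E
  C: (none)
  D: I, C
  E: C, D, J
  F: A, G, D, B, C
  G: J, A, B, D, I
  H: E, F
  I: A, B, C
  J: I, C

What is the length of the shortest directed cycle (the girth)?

For each vertex v, BFS finds the shortest path from v back to v.
The shortest such closed walk is D → I → A → D, length 3.

3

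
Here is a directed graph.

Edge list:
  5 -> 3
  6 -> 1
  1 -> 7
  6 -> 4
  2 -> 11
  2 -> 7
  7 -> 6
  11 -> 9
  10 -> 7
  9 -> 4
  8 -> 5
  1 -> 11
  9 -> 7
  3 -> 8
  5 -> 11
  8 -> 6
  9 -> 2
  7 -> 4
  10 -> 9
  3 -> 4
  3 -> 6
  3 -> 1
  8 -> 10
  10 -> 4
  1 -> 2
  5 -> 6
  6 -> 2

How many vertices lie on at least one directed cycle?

9

A vertex is on a directed cycle iff it belongs to a strongly connected component of size ≥ 2 (or has a self-loop).
The vertices on cycles are {1, 2, 3, 5, 6, 7, 8, 9, 11} — 9 in total.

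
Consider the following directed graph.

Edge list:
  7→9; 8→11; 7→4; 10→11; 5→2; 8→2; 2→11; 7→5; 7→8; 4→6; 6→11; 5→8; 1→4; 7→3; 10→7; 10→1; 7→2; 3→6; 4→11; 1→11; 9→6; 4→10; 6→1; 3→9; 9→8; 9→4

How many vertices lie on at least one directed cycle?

7

A vertex is on a directed cycle iff it belongs to a strongly connected component of size ≥ 2 (or has a self-loop).
The vertices on cycles are {1, 3, 4, 6, 7, 9, 10} — 7 in total.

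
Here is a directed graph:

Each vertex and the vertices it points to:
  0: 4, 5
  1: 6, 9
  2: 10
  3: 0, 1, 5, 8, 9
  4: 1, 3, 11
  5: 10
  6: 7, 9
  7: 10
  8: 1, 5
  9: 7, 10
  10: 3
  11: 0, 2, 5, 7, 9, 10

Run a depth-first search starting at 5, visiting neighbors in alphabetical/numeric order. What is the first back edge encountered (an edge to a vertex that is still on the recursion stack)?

DFS from 5 (visiting neighbors in alphabetical/numeric order); mark gray on enter, black on exit:
5 gray
  10 gray
    3 gray
      0 gray
        4 gray
          1 gray
            6 gray
              7 gray
                7→10: 10 is gray → back edge
First back edge: 7 → 10.

7→10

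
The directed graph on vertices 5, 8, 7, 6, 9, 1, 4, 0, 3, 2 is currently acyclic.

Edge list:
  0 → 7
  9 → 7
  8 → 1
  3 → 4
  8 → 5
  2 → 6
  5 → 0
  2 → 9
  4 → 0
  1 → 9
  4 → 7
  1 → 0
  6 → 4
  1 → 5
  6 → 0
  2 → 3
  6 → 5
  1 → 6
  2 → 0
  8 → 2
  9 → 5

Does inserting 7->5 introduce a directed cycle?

Adding 7→5 creates a cycle iff 5 can already reach 7.
Path from 5: 5 → 0 → 7.
So 5 → … → 7 → 5 is a cycle.

Yes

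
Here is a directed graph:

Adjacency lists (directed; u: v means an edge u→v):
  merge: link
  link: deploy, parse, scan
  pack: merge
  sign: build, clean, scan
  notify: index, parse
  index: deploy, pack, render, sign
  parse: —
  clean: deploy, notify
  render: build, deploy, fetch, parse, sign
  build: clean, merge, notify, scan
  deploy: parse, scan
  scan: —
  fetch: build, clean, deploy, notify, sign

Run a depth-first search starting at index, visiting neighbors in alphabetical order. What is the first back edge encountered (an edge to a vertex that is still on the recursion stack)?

notify->index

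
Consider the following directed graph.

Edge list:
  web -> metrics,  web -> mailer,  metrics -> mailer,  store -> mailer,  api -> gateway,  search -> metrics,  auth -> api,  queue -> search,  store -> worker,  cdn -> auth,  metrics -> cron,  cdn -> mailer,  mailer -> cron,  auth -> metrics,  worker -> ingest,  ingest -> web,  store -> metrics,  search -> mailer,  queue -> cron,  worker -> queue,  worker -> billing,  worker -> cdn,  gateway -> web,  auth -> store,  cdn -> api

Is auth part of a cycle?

Yes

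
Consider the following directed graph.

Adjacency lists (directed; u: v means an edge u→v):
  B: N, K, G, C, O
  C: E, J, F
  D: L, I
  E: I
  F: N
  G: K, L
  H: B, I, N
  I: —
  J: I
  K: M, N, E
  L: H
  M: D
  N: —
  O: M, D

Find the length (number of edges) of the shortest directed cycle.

For each vertex v, BFS finds the shortest path from v back to v.
The shortest such closed walk is B → G → L → H → B, length 4.

4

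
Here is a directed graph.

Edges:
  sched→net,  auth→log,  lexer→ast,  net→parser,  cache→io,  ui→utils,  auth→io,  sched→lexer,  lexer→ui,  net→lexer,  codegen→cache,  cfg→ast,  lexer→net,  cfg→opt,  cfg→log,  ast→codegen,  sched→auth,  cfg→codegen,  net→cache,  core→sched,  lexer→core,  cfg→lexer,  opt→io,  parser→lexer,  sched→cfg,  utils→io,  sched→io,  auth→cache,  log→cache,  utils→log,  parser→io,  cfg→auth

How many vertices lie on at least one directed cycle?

6

A vertex is on a directed cycle iff it belongs to a strongly connected component of size ≥ 2 (or has a self-loop).
The vertices on cycles are {cfg, net, core, lexer, sched, parser} — 6 in total.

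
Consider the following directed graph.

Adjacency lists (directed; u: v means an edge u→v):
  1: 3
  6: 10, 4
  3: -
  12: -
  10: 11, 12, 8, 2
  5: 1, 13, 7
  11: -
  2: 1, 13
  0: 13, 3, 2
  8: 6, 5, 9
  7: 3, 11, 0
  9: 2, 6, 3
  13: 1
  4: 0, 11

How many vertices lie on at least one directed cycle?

4

A vertex is on a directed cycle iff it belongs to a strongly connected component of size ≥ 2 (or has a self-loop).
The vertices on cycles are {6, 8, 9, 10} — 4 in total.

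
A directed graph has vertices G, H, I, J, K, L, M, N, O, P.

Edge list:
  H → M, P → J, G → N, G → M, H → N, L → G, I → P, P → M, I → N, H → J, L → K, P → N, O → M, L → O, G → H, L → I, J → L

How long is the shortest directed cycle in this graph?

4

For each vertex v, BFS finds the shortest path from v back to v.
The shortest such closed walk is L → I → P → J → L, length 4.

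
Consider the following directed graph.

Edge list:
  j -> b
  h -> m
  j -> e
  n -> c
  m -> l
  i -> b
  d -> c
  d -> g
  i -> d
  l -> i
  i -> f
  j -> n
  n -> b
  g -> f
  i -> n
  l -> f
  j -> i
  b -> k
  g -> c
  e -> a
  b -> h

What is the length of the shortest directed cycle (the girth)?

5

For each vertex v, BFS finds the shortest path from v back to v.
The shortest such closed walk is i → b → h → m → l → i, length 5.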